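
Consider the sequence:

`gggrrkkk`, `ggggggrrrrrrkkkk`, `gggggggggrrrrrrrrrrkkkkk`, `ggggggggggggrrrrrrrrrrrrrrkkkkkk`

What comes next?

Each string has the form g^{3n} r^{4n-2} k^{n+2} (n = 1, 2, …).
At n = 5 the blocks have lengths 15, 18, 7.

gggggggggggggggrrrrrrrrrrrrrrrrrrkkkkkkk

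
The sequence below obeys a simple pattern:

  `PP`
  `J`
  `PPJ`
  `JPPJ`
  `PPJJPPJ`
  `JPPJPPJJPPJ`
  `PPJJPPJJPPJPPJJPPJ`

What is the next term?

JPPJPPJJPPJPPJJPPJJPPJPPJJPPJ

From term 3 onward, concatenate the second-to-last term with the last: PP·J = PPJ, J·PPJ = JPPJ, …
The next term joins JPPJPPJJPPJ and PPJJPPJJPPJPPJJPPJ.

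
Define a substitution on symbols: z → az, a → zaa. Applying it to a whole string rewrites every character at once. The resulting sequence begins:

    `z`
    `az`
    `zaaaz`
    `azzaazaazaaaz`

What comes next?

zaaazazzaazaaazzaazaaazzaazaazaaaz

φ(azzaazaazaaaz) expands symbol-by-symbol to zaa az az zaa zaa az zaa zaa az zaa zaa zaa az; joining the 13 pieces gives the next term.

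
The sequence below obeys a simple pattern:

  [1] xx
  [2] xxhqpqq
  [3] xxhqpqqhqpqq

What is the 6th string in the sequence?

Each term is the previous one with hqpqq appended.
From xxhqpqqhqpqq, 3 further steps: xxhqpqqhqpqq → xxhqpqqhqpqqhqpqq → xxhqpqqhqpqqhqpqqhqpqq → (answer).

xxhqpqqhqpqqhqpqqhqpqqhqpqq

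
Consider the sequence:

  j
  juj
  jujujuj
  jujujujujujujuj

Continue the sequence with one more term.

Each string is two copies of the previous one joined by 'u'.
Doubling jujujujujujujuj with 'u' between the halves:

jujujujujujujujujujujujujujujuj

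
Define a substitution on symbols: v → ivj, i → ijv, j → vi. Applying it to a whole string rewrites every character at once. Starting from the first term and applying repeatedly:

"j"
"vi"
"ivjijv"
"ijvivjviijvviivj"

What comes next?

Rewriting the 16 symbols of ijvivjviijvviivj one by one yields ijv vi ivj ijv ivj vi ivj ijv ijv vi ivj ivj ijv ijv ivj vi; concatenated:

ijvviivjijvivjviivjijvijvviivjivjijvijvivjvi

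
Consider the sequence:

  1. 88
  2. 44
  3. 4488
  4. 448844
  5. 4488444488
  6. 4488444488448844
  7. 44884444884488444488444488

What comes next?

448844448844884444884444884488444488448844

This is a Fibonacci-style word recurrence s(k) = s(k−1)·s(k−2): e.g. 44·88 = 4488.
The next term joins 44884444884488444488444488 and 4488444488448844.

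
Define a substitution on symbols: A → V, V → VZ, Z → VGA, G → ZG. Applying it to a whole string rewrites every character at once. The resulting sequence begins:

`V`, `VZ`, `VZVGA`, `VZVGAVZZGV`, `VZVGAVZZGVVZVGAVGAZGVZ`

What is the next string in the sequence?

VZVGAVZZGVVZVGAVGAZGVZVZVGAVZZGVVZZGVVGAZGVZVGA

Applying the rule to each of the 22 symbols of VZVGAVZZGVVZVGAVGAZGVZ gives the pieces VZ VGA VZ ZG V VZ VGA VGA ZG VZ VZ VGA VZ ZG V VZ ZG V VGA ZG VZ VGA, which concatenate to the answer.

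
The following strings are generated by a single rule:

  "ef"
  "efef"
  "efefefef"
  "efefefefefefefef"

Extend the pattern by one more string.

Each string is two copies of the previous one concatenated.
Doubling efefefefefefefef:

efefefefefefefefefefefefefefefef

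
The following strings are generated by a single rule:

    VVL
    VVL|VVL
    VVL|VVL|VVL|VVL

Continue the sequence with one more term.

s(k+1) = s(k)·|·s(k) — each term doubles the last with '|' between the halves.
Doubling VVL|VVL|VVL|VVL with '|' between the halves:

VVL|VVL|VVL|VVL|VVL|VVL|VVL|VVL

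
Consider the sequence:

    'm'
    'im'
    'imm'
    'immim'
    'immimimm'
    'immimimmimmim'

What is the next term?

immimimmimmimimmimimm

This is a Fibonacci-style word recurrence s(k) = s(k−1)·s(k−2): e.g. im·m = imm.
So term 7 is immimimmimmim·immimimm.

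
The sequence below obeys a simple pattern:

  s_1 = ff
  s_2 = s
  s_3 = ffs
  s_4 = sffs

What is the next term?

From term 3 onward, concatenate the second-to-last term with the last: ff·s = ffs, s·ffs = sffs, …
So term 5 is ffs·sffs.

ffssffs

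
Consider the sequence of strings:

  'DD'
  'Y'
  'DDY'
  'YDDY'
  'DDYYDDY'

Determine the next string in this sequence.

Each term (from the third on) is the two preceding terms concatenated in order: term 3 = DD·Y = DDY.
The next term joins YDDY and DDYYDDY.

YDDYDDYYDDY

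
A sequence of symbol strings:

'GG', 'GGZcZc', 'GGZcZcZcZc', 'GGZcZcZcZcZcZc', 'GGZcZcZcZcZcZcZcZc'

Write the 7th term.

GGZcZcZcZcZcZcZcZcZcZcZcZc

The strings grow by a fixed suffix ZcZc each time.
From GGZcZcZcZcZcZcZcZc, 2 further steps: GGZcZcZcZcZcZcZcZc → GGZcZcZcZcZcZcZcZcZcZc → (answer).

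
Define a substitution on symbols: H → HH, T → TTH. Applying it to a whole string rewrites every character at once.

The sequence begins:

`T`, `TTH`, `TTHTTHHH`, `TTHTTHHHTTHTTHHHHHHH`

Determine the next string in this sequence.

Rewriting the 20 symbols of TTHTTHHHTTHTTHHHHHHH one by one yields TTH TTH HH TTH TTH HH HH HH TTH TTH HH TTH TTH HH HH HH HH HH HH HH; concatenated:

TTHTTHHHTTHTTHHHHHHHTTHTTHHHTTHTTHHHHHHHHHHHHHHH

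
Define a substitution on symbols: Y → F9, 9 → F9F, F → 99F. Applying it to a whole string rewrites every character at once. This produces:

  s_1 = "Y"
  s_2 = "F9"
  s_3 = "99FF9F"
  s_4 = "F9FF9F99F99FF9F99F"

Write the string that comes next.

φ(F9FF9F99F99FF9F99F) expands symbol-by-symbol to 99F F9F 99F 99F F9F 99F F9F F9F 99F F9F F9F 99F 99F F9F 99F F9F F9F 99F; joining the 18 pieces gives the next term.

99FF9F99F99FF9F99FF9FF9F99FF9FF9F99F99FF9F99FF9FF9F99F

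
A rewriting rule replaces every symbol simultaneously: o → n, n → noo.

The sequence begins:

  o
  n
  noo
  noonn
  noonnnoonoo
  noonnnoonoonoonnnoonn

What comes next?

noonnnoonoonoonnnoonnnoonnnoonoonoonnnoonoo

Applying the rule to each of the 21 symbols of noonnnoonoonoonnnoonn gives the pieces noo n n noo noo noo n n noo n n noo n n noo noo noo n n noo noo, which concatenate to the answer.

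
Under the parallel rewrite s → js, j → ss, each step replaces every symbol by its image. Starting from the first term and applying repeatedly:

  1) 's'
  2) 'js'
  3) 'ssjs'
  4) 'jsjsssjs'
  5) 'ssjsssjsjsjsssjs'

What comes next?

Replace each of the 16 characters of ssjsssjsjsjsssjs in place — js js ss js js js ss js ss js ss js js js ss js — and concatenate.

jsjsssjsjsjsssjsssjsssjsjsjsssjs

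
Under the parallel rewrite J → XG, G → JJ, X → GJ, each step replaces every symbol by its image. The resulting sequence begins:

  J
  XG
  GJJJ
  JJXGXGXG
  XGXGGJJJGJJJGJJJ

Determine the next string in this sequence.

Replace each of the 16 characters of XGXGGJJJGJJJGJJJ in place — GJ JJ GJ JJ JJ XG XG XG JJ XG XG XG JJ XG XG XG — and concatenate.

GJJJGJJJJJXGXGXGJJXGXGXGJJXGXGXG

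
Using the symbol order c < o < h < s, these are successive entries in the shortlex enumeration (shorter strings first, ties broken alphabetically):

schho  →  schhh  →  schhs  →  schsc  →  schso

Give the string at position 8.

scscc

Advancing 3 positions from schso through schso → schsh → schss reaches term 8.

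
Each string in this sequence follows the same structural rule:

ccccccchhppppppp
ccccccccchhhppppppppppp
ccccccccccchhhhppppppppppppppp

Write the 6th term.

ccccccccccccccccchhhhhhhppppppppppppppppppppppppppp

Term n consists of 2n+3 c's, followed by n h's, followed by 4n-1 p's, where the shown terms are n = 2, 3, 4.
At n = 7 the blocks have lengths 17, 7, 27.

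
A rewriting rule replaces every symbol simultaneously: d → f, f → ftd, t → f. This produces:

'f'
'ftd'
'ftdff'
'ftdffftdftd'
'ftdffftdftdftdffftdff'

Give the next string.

Replace each of the 21 characters of ftdffftdftdftdffftdff in place — ftd f f ftd ftd ftd f f ftd f f ftd f f ftd ftd ftd f f ftd ftd — and concatenate.

ftdffftdftdftdffftdffftdffftdftdftdffftdftd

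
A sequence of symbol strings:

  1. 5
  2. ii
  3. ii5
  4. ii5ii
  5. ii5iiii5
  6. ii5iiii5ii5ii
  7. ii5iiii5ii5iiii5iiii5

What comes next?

ii5iiii5ii5iiii5iiii5ii5iiii5ii5ii

This is a Fibonacci-style word recurrence s(k) = s(k−1)·s(k−2): e.g. ii·5 = ii5.
Continuing: ii5iiii5ii5iiii5iiii5 · ii5iiii5ii5ii gives term 8.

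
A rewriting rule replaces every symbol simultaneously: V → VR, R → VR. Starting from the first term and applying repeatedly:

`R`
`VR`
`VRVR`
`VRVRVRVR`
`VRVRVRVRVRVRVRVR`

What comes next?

VRVRVRVRVRVRVRVRVRVRVRVRVRVRVRVR

φ(VRVRVRVRVRVRVRVR) expands symbol-by-symbol to VR VR VR VR VR VR VR VR VR VR VR VR VR VR VR VR; joining the 16 pieces gives the next term.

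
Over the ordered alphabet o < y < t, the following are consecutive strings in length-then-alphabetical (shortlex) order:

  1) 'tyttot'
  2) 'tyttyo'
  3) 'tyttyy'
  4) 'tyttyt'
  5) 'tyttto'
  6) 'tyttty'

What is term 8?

ttoooo

Continuing the enumeration 2 steps past tyttty: tyttty → tytttt → (answer).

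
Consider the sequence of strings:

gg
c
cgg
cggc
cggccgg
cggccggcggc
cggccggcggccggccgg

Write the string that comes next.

From term 3 onward, concatenate the last term with the second-to-last: c·gg = cgg, cgg·c = cggc, …
Continuing: cggccggcggccggccgg · cggccggcggc gives term 8.

cggccggcggccggccggcggccggcggc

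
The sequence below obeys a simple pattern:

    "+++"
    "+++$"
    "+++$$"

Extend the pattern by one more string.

The strings grow by a fixed suffix $ each time.
Applying this once more to +++$$:

+++$$$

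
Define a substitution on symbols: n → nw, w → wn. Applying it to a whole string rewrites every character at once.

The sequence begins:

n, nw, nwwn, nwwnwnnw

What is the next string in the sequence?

Rewriting each symbol of nwwnwnnw: n→nw, w→wn, w→wn, n→nw, w→wn, n→nw, n→nw, w→wn, which concatenates to nw wn wn nw wn nw nw wn.

nwwnwnnwwnnwnwwn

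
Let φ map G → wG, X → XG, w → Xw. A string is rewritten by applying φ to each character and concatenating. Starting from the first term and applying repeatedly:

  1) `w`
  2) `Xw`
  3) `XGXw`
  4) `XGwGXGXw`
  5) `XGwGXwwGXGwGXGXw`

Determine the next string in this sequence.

Rewriting the 16 symbols of XGwGXwwGXGwGXGXw one by one yields XG wG Xw wG XG Xw Xw wG XG wG Xw wG XG wG XG Xw; concatenated:

XGwGXwwGXGXwXwwGXGwGXwwGXGwGXGXw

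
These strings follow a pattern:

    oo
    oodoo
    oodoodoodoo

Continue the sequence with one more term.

Every step duplicates the string with 'd' between the halves.
One more doubling of oodoodoodoo gives the answer.

oodoodoodoodoodoodoodoo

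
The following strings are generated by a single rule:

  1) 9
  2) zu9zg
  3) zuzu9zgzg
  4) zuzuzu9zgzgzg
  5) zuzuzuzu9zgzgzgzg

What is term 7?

zuzuzuzuzuzu9zgzgzgzgzgzg

Every step adds zu to the front and zg to the end of the previous string.
From zuzuzuzu9zgzgzgzg, 2 further steps: zuzuzuzu9zgzgzgzg → zuzuzuzuzu9zgzgzgzgzg → (answer).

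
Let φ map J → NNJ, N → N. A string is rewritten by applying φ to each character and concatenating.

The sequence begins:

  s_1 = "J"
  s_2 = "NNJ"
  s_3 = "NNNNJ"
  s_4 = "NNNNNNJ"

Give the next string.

NNNNNNNNJ

Apply φ to NNNNNNJ symbol by symbol: N→N, N→N, N→N, N→N, N→N, N→N, J→NNJ; joined: N N N N N N NNJ.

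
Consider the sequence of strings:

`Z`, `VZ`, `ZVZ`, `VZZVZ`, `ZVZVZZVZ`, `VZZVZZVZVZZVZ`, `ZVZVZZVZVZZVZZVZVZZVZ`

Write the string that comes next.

This is a Fibonacci-style word recurrence s(k) = s(k−2)·s(k−1): e.g. Z·VZ = ZVZ.
Continuing: VZZVZZVZVZZVZ · ZVZVZZVZVZZVZZVZVZZVZ gives term 8.

VZZVZZVZVZZVZZVZVZZVZVZZVZZVZVZZVZ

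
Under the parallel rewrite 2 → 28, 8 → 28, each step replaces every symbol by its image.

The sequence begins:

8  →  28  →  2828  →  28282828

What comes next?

2828282828282828

Expanding 28282828: 2→28, 8→28, 2→28, 8→28, 2→28, 8→28, 2→28, 8→28. Concatenated: 28 28 28 28 28 28 28 28.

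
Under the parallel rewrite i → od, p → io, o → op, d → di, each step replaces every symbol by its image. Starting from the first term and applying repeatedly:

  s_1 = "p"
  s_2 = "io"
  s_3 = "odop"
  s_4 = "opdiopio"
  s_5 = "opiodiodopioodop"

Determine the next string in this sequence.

φ(opiodiodopioodop) expands symbol-by-symbol to op io od op di od op di op io od op op di op io; joining the 16 pieces gives the next term.

opioodopdiodopdiopioodopopdiopio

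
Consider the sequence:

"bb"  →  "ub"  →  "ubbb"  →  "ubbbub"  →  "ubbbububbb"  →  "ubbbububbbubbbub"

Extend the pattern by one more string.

ubbbububbbubbbububbbububbb

This is a Fibonacci-style word recurrence s(k) = s(k−1)·s(k−2): e.g. ub·bb = ubbb.
Continuing: ubbbububbbubbbub · ubbbububbb gives term 7.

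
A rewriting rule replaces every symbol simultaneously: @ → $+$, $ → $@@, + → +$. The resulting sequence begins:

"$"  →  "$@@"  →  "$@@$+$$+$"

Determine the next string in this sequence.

$@@$+$$+$$@@+$$@@$@@+$$@@

Rewriting each symbol of $@@$+$$+$: $→$@@, @→$+$, @→$+$, $→$@@, +→+$, $→$@@, $→$@@, +→+$, $→$@@, which concatenates to $@@ $+$ $+$ $@@ +$ $@@ $@@ +$ $@@.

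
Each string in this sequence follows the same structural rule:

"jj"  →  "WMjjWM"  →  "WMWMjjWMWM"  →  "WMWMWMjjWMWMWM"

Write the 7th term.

s(k+1) = WM·s(k)·WM, so each term gains WM as a prefix and WM as a suffix.
From WMWMWMjjWMWMWM, 3 further steps: WMWMWMjjWMWMWM → WMWMWMWMjjWMWMWMWM → WMWMWMWMWMjjWMWMWMWMWM → (answer).

WMWMWMWMWMWMjjWMWMWMWMWMWM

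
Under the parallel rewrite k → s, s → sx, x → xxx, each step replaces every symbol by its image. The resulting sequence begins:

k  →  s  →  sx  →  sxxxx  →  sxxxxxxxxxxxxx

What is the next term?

sxxxxxxxxxxxxxxxxxxxxxxxxxxxxxxxxxxxxxxxx

Replace each of the 14 characters of sxxxxxxxxxxxxx in place — sx xxx xxx xxx xxx xxx xxx xxx xxx xxx xxx xxx xxx xxx — and concatenate.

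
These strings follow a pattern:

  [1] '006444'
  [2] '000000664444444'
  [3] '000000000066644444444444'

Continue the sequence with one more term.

000000000000006666444444444444444

Reading off run lengths: 0 runs 2, 6, 10; 6 runs 1, 2, 3; 4 runs 3, 7, 11 — each is linear in n (n = 1, 2, …).
At n = 4 the blocks have lengths 14, 4, 15.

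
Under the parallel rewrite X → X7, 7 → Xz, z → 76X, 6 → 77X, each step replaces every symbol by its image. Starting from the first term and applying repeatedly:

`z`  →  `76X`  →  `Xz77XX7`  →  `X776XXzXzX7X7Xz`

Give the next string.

X7XzXz77XX7X776XX776XX7XzX7XzX776X

Replace each of the 15 characters of X776XXzXzX7X7Xz in place — X7 Xz Xz 77X X7 X7 76X X7 76X X7 Xz X7 Xz X7 76X — and concatenate.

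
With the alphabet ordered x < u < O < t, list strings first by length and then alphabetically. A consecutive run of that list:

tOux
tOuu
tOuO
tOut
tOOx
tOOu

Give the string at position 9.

Advancing 3 positions from tOOu through tOOu → tOOO → tOOt reaches term 9.

tOtx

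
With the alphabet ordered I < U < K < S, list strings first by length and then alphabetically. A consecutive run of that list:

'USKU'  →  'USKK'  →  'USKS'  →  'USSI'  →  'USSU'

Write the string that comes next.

The successor of USSU increments the rightmost position that isn't already S and resets every position after it to I.

USSK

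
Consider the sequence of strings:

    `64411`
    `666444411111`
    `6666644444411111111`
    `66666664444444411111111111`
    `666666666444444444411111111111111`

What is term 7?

Each string has the form 6^{2n-1} 4^{2n} 1^{3n-1} (n = 1, 2, …).
At n = 7 the blocks have lengths 13, 14, 20.

66666666666664444444444444411111111111111111111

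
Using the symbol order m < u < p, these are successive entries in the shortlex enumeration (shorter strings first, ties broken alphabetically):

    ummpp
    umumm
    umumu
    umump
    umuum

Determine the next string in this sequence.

umuuu

The successor of umuum increments the rightmost position that isn't already p and resets every position after it to m.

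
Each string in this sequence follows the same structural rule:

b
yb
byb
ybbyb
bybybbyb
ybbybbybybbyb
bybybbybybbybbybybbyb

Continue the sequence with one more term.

ybbybbybybbybbybybbybybbybbybybbyb

From term 3 onward, concatenate the second-to-last term with the last: b·yb = byb, yb·byb = ybbyb, …
The next term joins ybbybbybybbyb and bybybbybybbybbybybbyb.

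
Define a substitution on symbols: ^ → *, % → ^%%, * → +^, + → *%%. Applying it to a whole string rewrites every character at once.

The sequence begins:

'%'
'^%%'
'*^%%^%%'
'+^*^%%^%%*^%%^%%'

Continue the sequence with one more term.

Rewriting the 16 symbols of +^*^%%^%%*^%%^%% one by one yields *%% * +^ * ^%% ^%% * ^%% ^%% +^ * ^%% ^%% * ^%% ^%%; concatenated:

*%%*+^*^%%^%%*^%%^%%+^*^%%^%%*^%%^%%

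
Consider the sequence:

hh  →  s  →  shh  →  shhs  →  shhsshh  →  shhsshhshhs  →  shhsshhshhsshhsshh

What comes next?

shhsshhshhsshhsshhshhsshhshhs

Each term (from the third on) is the previous term followed by the one before it: term 3 = s·hh = shh.
So term 8 is shhsshhshhsshhsshh·shhsshhshhs.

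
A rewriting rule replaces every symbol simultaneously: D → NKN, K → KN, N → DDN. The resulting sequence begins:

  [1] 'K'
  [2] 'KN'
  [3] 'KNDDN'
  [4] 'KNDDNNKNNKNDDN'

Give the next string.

KNDDNNKNNKNDDNDDNKNDDNDDNKNDDNNKNNKNDDN

φ(KNDDNNKNNKNDDN) expands symbol-by-symbol to KN DDN NKN NKN DDN DDN KN DDN DDN KN DDN NKN NKN DDN; joining the 14 pieces gives the next term.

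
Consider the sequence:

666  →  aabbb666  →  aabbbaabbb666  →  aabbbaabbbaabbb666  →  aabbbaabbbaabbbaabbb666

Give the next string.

aabbbaabbbaabbbaabbbaabbb666

Every step adds aabbb at the front: s(k+1) = aabbb·s(k).
So the next term is aabbb·aabbbaabbbaabbbaabbb666.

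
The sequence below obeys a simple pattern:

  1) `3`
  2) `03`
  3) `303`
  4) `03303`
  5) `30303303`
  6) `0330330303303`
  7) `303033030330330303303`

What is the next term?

0330330303303303033030330330303303

From term 3 onward, concatenate the second-to-last term with the last: 3·03 = 303, 03·303 = 03303, …
Continuing: 0330330303303 · 303033030330330303303 gives term 8.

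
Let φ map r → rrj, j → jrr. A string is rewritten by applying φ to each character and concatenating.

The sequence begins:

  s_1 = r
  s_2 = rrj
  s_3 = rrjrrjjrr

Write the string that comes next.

rrjrrjjrrrrjrrjjrrjrrrrjrrj

Apply φ to rrjrrjjrr symbol by symbol: r→rrj, r→rrj, j→jrr, r→rrj, r→rrj, j→jrr, j→jrr, r→rrj, r→rrj; joined: rrj rrj jrr rrj rrj jrr jrr rrj rrj.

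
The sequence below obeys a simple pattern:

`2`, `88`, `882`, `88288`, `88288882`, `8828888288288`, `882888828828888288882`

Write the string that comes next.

8828888288288882888828828888288288

This is a Fibonacci-style word recurrence s(k) = s(k−1)·s(k−2): e.g. 88·2 = 882.
Continuing: 882888828828888288882 · 8828888288288 gives term 8.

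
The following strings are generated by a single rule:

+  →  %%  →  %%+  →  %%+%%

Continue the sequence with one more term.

%%+%%%%+

This is a Fibonacci-style word recurrence s(k) = s(k−1)·s(k−2): e.g. %%·+ = %%+.
The next term joins %%+%% and %%+.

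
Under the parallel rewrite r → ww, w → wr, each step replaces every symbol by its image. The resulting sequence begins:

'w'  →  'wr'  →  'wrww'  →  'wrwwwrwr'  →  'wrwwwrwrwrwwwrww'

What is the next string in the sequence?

φ(wrwwwrwrwrwwwrww) expands symbol-by-symbol to wr ww wr wr wr ww wr ww wr ww wr wr wr ww wr wr; joining the 16 pieces gives the next term.

wrwwwrwrwrwwwrwwwrwwwrwrwrwwwrwr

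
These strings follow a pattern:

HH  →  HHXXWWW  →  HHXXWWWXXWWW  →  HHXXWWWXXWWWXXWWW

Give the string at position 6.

HHXXWWWXXWWWXXWWWXXWWWXXWWW

Each term is the previous one with XXWWW appended.
From HHXXWWWXXWWWXXWWW, 2 further steps: HHXXWWWXXWWWXXWWW → HHXXWWWXXWWWXXWWWXXWWW → (answer).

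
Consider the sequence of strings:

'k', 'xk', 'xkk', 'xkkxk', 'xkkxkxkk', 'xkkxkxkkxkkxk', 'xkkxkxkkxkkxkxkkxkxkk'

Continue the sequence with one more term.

From term 3 onward, concatenate the last term with the second-to-last: xk·k = xkk, xkk·xk = xkkxk, …
So term 8 is xkkxkxkkxkkxkxkkxkxkk·xkkxkxkkxkkxk.

xkkxkxkkxkkxkxkkxkxkkxkkxkxkkxkkxk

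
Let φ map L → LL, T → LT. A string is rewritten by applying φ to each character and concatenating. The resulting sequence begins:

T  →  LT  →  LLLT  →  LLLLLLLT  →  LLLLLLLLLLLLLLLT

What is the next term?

φ(LLLLLLLLLLLLLLLT) expands symbol-by-symbol to LL LL LL LL LL LL LL LL LL LL LL LL LL LL LL LT; joining the 16 pieces gives the next term.

LLLLLLLLLLLLLLLLLLLLLLLLLLLLLLLT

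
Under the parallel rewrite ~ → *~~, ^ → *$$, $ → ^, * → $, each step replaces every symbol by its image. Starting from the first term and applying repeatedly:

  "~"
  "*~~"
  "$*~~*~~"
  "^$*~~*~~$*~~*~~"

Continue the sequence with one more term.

Rewriting the 15 symbols of ^$*~~*~~$*~~*~~ one by one yields *$$ ^ $ *~~ *~~ $ *~~ *~~ ^ $ *~~ *~~ $ *~~ *~~; concatenated:

*$$^$*~~*~~$*~~*~~^$*~~*~~$*~~*~~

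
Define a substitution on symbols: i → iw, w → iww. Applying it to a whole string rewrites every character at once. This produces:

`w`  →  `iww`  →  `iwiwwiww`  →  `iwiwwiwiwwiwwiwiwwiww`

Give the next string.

Rewriting the 21 symbols of iwiwwiwiwwiwwiwiwwiww one by one yields iw iww iw iww iww iw iww iw iww iww iw iww iww iw iww iw iww iww iw iww iww; concatenated:

iwiwwiwiwwiwwiwiwwiwiwwiwwiwiwwiwwiwiwwiwiwwiwwiwiwwiww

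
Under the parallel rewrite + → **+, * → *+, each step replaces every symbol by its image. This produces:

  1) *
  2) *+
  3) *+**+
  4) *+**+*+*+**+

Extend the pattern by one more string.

Expanding *+**+*+*+**+: *→*+, +→**+, *→*+, *→*+, +→**+, *→*+, +→**+, *→*+, +→**+, *→*+, *→*+, +→**+. Concatenated: *+ **+ *+ *+ **+ *+ **+ *+ **+ *+ *+ **+.

*+**+*+*+**+*+**+*+**+*+*+**+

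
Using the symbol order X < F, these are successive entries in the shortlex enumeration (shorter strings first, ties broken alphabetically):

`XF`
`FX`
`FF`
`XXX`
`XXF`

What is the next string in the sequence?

XFX

The successor of XXF increments the rightmost position that isn't already F and resets every position after it to X.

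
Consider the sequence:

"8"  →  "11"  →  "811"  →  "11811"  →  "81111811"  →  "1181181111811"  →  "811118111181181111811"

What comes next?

1181181111811811118111181181111811

From term 3 onward, concatenate the second-to-last term with the last: 8·11 = 811, 11·811 = 11811, …
The next term joins 1181181111811 and 811118111181181111811.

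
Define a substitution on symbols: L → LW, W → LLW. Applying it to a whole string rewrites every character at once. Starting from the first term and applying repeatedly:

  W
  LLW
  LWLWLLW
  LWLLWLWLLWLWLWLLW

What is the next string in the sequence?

Replace each of the 17 characters of LWLLWLWLLWLWLWLLW in place — LW LLW LW LW LLW LW LLW LW LW LLW LW LLW LW LLW LW LW LLW — and concatenate.

LWLLWLWLWLLWLWLLWLWLWLLWLWLLWLWLLWLWLWLLW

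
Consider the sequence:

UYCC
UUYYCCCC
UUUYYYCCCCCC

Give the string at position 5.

UUUUUYYYYYCCCCCCCCCC

Term n consists of n U's, followed by n Y's, followed by 2n C's (n = 1, 2, …).
Setting n = 5 gives 5, 5, 10 characters in each block.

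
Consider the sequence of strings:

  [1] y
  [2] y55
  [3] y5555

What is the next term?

y555555

Each term is the previous one with 55 appended.
So the next term is y5555·55.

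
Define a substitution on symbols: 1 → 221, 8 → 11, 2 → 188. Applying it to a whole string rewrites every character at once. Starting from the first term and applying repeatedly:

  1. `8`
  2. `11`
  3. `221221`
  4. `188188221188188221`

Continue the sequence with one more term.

2211111221111118818822122111112211111188188221

Replace each of the 18 characters of 188188221188188221 in place — 221 11 11 221 11 11 188 188 221 221 11 11 221 11 11 188 188 221 — and concatenate.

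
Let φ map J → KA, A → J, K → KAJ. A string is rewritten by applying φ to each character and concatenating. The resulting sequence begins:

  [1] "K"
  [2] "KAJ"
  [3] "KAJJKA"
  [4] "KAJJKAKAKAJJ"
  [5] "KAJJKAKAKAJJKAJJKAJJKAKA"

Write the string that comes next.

Rewriting the 24 symbols of KAJJKAKAKAJJKAJJKAJJKAKA one by one yields KAJ J KA KA KAJ J KAJ J KAJ J KA KA KAJ J KA KA KAJ J KA KA KAJ J KAJ J; concatenated:

KAJJKAKAKAJJKAJJKAJJKAKAKAJJKAKAKAJJKAKAKAJJKAJJ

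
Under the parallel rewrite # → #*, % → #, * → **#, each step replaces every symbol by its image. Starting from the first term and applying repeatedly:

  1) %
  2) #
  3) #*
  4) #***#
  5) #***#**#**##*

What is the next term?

Rewriting the 13 symbols of #***#**#**##* one by one yields #* **# **# **# #* **# **# #* **# **# #* #* **#; concatenated:

#***#**#**##***#**##***#**##*#***#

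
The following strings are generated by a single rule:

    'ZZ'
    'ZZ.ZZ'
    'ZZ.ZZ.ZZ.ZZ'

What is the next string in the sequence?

ZZ.ZZ.ZZ.ZZ.ZZ.ZZ.ZZ.ZZ

s(k+1) = s(k)·.·s(k) — each term doubles the last with '.' between the halves.
One more doubling of ZZ.ZZ.ZZ.ZZ gives the answer.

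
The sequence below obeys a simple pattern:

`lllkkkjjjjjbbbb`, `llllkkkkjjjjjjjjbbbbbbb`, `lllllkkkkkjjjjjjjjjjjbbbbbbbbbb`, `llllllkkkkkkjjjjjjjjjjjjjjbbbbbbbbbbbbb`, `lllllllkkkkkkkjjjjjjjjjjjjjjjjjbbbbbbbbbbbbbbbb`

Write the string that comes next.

llllllllkkkkkkkkjjjjjjjjjjjjjjjjjjjjbbbbbbbbbbbbbbbbbbb

Term n consists of n+2 l's, followed by n+2 k's, followed by 3n+2 j's, followed by 3n+1 b's (n = 1, 2, …).
For the next term, n = 6, so the run lengths are 8, 8, 20, 19.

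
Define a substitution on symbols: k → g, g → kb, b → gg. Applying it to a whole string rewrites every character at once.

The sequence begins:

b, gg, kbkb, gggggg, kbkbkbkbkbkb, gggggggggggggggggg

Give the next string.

φ(gggggggggggggggggg) expands symbol-by-symbol to kb kb kb kb kb kb kb kb kb kb kb kb kb kb kb kb kb kb; joining the 18 pieces gives the next term.

kbkbkbkbkbkbkbkbkbkbkbkbkbkbkbkbkbkb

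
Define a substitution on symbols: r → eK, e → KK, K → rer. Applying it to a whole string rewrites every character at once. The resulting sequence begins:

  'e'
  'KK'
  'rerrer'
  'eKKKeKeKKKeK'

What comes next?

KKrerrerrerKKrerKKrerrerrerKKrer

Rewriting each symbol of eKKKeKeKKKeK: e→KK, K→rer, K→rer, K→rer, e→KK, K→rer, e→KK, K→rer, K→rer, K→rer, e→KK, K→rer, which concatenates to KK rer rer rer KK rer KK rer rer rer KK rer.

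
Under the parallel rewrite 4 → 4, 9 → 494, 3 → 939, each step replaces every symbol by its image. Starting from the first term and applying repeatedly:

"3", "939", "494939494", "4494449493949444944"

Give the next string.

φ(4494449493949444944) expands symbol-by-symbol to 4 4 494 4 4 4 494 4 494 939 494 4 494 4 4 4 494 4 4; joining the 19 pieces gives the next term.

444944444944494939494449444449444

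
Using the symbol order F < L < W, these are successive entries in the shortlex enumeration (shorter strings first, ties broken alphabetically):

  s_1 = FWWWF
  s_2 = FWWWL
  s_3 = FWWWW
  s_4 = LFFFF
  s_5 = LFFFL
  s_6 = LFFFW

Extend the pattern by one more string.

Find the rightmost character of LFFFW below W, bump it to the next letter, and reset everything to its right to F.

LFFLF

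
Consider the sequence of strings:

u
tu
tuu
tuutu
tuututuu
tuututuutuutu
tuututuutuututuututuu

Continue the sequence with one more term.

tuututuutuututuututuutuututuutuutu

This is a Fibonacci-style word recurrence s(k) = s(k−1)·s(k−2): e.g. tu·u = tuu.
The next term joins tuututuutuututuututuu and tuututuutuutu.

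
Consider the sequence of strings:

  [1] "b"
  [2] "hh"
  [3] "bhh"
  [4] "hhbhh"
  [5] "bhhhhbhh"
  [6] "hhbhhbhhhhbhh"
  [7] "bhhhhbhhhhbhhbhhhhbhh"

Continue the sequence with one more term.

hhbhhbhhhhbhhbhhhhbhhhhbhhbhhhhbhh

This is a Fibonacci-style word recurrence s(k) = s(k−2)·s(k−1): e.g. b·hh = bhh.
Continuing: hhbhhbhhhhbhh · bhhhhbhhhhbhhbhhhhbhh gives term 8.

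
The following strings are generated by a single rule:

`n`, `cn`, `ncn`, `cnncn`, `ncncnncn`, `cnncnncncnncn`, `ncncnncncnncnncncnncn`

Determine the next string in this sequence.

Each term (from the third on) is the two preceding terms concatenated in order: term 3 = n·cn = ncn.
The next term joins cnncnncncnncn and ncncnncncnncnncncnncn.

cnncnncncnncnncncnncncnncnncncnncn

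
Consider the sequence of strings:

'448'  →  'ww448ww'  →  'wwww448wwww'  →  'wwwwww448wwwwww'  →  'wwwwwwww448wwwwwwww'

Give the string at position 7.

Each term wraps the previous one in ww on the left and ww on the right.
From wwwwwwww448wwwwwwww, 2 further steps: wwwwwwww448wwwwwwww → wwwwwwwwww448wwwwwwwwww → (answer).

wwwwwwwwwwww448wwwwwwwwwwww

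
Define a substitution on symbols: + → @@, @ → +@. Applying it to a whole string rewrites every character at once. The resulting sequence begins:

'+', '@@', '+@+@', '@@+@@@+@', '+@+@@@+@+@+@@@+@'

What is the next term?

Replace each of the 16 characters of +@+@@@+@+@+@@@+@ in place — @@ +@ @@ +@ +@ +@ @@ +@ @@ +@ @@ +@ +@ +@ @@ +@ — and concatenate.

@@+@@@+@+@+@@@+@@@+@@@+@+@+@@@+@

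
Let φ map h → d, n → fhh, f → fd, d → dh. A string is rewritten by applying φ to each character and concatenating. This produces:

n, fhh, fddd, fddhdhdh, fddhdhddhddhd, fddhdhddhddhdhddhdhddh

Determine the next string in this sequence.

Applying the rule to each of the 22 symbols of fddhdhddhddhdhddhdhddh gives the pieces fd dh dh d dh d dh dh d dh dh d dh d dh dh d dh d dh dh d, which concatenate to the answer.

fddhdhddhddhdhddhdhddhddhdhddhddhdhd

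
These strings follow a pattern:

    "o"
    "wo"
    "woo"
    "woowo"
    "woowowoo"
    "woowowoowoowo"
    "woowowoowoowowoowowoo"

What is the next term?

woowowoowoowowoowowoowoowowoowoowo

From term 3 onward, concatenate the last term with the second-to-last: wo·o = woo, woo·wo = woowo, …
Continuing: woowowoowoowowoowowoo · woowowoowoowo gives term 8.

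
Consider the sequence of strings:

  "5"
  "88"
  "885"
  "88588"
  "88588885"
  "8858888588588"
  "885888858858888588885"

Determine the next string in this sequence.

Each term (from the third on) is the previous term followed by the one before it: term 3 = 88·5 = 885.
Continuing: 885888858858888588885 · 8858888588588 gives term 8.

8858888588588885888858858888588588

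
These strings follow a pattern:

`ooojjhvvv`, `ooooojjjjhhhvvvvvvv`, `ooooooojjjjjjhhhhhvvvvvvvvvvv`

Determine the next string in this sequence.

Reading off run lengths: o runs 3, 5, 7; j runs 2, 4, 6; h runs 1, 3, 5; v runs 3, 7, 11 — each is linear in n (n = 1, 2, …).
Setting n = 4 gives 9, 8, 7, 15 characters in each block.

ooooooooojjjjjjjjhhhhhhhvvvvvvvvvvvvvvv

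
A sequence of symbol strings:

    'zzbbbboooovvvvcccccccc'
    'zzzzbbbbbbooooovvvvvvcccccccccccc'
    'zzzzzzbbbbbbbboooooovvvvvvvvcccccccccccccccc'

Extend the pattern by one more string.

Each string has the form z^{2n-2} b^{2n} o^{n+2} v^{2n} c^{4n}, where the shown terms are n = 2, 3, 4.
Setting n = 5 gives 8, 10, 7, 10, 20 characters in each block.

zzzzzzzzbbbbbbbbbbooooooovvvvvvvvvvcccccccccccccccccccc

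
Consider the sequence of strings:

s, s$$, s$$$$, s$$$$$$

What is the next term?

Each term is the previous one with $$ appended.
Applying this once more to s$$$$$$:

s$$$$$$$$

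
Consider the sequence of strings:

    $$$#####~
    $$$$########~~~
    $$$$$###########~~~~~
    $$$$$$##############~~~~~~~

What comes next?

Each string has the form $^{n+2} #^{3n+2} ~^{2n-1} (n = 1, 2, …).
At n = 5 the blocks have lengths 7, 17, 9.

$$$$$$$#################~~~~~~~~~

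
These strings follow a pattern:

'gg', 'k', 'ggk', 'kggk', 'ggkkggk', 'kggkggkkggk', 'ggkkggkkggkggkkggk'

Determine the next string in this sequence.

kggkggkkggkggkkggkkggkggkkggk

This is a Fibonacci-style word recurrence s(k) = s(k−2)·s(k−1): e.g. gg·k = ggk.
Continuing: kggkggkkggk · ggkkggkkggkggkkggk gives term 8.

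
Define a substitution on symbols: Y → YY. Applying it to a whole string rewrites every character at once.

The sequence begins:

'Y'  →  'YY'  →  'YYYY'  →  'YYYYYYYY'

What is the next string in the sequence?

Apply φ to YYYYYYYY symbol by symbol: Y→YY, Y→YY, Y→YY, Y→YY, Y→YY, Y→YY, Y→YY, Y→YY; joined: YY YY YY YY YY YY YY YY.

YYYYYYYYYYYYYYYY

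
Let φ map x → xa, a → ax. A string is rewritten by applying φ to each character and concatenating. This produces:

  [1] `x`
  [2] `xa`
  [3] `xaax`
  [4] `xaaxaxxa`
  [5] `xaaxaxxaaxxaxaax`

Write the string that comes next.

Rewriting the 16 symbols of xaaxaxxaaxxaxaax one by one yields xa ax ax xa ax xa xa ax ax xa xa ax xa ax ax xa; concatenated:

xaaxaxxaaxxaxaaxaxxaxaaxxaaxaxxa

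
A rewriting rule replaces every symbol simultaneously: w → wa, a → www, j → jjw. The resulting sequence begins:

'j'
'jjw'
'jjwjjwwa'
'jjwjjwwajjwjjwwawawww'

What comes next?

jjwjjwwajjwjjwwawawwwjjwjjwwajjwjjwwawawwwwawwwwawawa

Replace each of the 21 characters of jjwjjwwajjwjjwwawawww in place — jjw jjw wa jjw jjw wa wa www jjw jjw wa jjw jjw wa wa www wa www wa wa wa — and concatenate.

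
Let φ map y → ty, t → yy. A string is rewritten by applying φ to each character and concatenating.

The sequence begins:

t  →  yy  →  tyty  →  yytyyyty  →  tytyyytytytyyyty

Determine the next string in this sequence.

φ(tytyyytytytyyyty) expands symbol-by-symbol to yy ty yy ty ty ty yy ty yy ty yy ty ty ty yy ty; joining the 16 pieces gives the next term.

yytyyytytytyyytyyytyyytytytyyyty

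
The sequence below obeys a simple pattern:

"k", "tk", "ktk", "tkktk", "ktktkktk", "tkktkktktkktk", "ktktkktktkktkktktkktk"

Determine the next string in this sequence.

From term 3 onward, concatenate the second-to-last term with the last: k·tk = ktk, tk·ktk = tkktk, …
Continuing: tkktkktktkktk · ktktkktktkktkktktkktk gives term 8.

tkktkktktkktkktktkktktkktkktktkktk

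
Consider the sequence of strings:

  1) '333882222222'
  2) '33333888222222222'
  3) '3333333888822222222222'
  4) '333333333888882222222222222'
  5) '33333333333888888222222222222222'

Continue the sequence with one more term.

The n-th term is 2n-1 3's then n 8's then 2n+3 2's, where the shown terms are n = 2, 3, 4, 5, 6.
Setting n = 7 gives 13, 7, 17 characters in each block.

3333333333333888888822222222222222222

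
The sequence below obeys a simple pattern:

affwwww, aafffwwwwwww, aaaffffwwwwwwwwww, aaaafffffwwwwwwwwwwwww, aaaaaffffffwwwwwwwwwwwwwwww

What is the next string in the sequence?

aaaaaafffffffwwwwwwwwwwwwwwwwwww

Term n consists of n-1 a's, followed by n f's, followed by 3n-2 w's, where the shown terms are n = 2, 3, 4, 5, 6.
For the next term, n = 7, so the run lengths are 6, 7, 19.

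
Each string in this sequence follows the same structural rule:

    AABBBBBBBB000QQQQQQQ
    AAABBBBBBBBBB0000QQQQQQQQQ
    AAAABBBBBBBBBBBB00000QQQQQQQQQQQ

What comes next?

AAAAABBBBBBBBBBBBBB000000QQQQQQQQQQQQQ

The n-th term is n-1 A's then 2n+2 B's then n 0's then 2n+1 Q's, where the shown terms are n = 3, 4, 5.
Setting n = 6 gives 5, 14, 6, 13 characters in each block.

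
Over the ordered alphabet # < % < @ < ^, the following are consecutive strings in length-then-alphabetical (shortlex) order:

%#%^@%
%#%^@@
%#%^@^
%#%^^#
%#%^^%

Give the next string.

%#%^^@

The successor of %#%^^% increments the rightmost position that isn't already ^ and resets every position after it to #.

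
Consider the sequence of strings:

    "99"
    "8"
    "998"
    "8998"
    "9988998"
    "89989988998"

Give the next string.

Each term (from the third on) is the two preceding terms concatenated in order: term 3 = 99·8 = 998.
So term 7 is 9988998·89989988998.

998899889989988998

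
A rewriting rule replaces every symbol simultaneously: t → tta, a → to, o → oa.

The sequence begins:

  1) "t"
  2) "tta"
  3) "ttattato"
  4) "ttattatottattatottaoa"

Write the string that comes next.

Rewriting the 21 symbols of ttattatottattatottaoa one by one yields tta tta to tta tta to tta oa tta tta to tta tta to tta oa tta tta to oa to; concatenated:

ttattatottattatottaoattattatottattatottaoattattatooato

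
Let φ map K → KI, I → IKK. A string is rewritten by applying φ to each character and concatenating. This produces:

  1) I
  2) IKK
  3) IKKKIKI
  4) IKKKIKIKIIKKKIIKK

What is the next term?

Rewriting the 17 symbols of IKKKIKIKIIKKKIIKK one by one yields IKK KI KI KI IKK KI IKK KI IKK IKK KI KI KI IKK IKK KI KI; concatenated:

IKKKIKIKIIKKKIIKKKIIKKIKKKIKIKIIKKIKKKIKI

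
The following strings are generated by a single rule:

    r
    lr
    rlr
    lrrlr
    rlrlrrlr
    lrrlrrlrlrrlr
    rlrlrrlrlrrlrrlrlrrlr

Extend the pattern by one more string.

Each term (from the third on) is the two preceding terms concatenated in order: term 3 = r·lr = rlr.
Continuing: lrrlrrlrlrrlr · rlrlrrlrlrrlrrlrlrrlr gives term 8.

lrrlrrlrlrrlrrlrlrrlrlrrlrrlrlrrlr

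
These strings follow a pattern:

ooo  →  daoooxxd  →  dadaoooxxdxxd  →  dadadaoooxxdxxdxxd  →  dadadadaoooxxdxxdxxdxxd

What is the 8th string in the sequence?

s(k+1) = da·s(k)·xxd, so each term gains da as a prefix and xxd as a suffix.
From dadadadaoooxxdxxdxxdxxd, 3 further steps: dadadadaoooxxdxxdxxdxxd → dadadadadaoooxxdxxdxxdxxdxxd → dadadadadadaoooxxdxxdxxdxxdxxdxxd → (answer).

dadadadadadadaoooxxdxxdxxdxxdxxdxxdxxd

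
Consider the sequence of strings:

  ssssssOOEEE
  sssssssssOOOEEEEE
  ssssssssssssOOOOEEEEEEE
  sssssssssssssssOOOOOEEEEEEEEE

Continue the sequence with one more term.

ssssssssssssssssssOOOOOOEEEEEEEEEEE

Term n consists of 3n s's, followed by n O's, followed by 2n-1 E's, where the shown terms are n = 2, 3, 4, 5.
At n = 6 the blocks have lengths 18, 6, 11.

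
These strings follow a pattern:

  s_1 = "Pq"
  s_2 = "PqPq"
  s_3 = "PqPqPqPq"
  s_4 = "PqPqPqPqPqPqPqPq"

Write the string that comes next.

s(k+1) = s(k)·s(k) — each term doubles the last.
Doubling PqPqPqPqPqPqPqPq:

PqPqPqPqPqPqPqPqPqPqPqPqPqPqPqPq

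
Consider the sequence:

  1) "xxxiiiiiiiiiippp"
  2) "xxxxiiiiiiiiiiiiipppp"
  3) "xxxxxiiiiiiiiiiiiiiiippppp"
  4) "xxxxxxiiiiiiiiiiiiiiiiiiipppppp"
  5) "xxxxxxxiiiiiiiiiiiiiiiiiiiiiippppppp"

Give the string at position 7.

xxxxxxxxxiiiiiiiiiiiiiiiiiiiiiiiiiiiippppppppp

Term n consists of n x's, followed by 3n+1 i's, followed by n p's, where the shown terms are n = 3, 4, 5, 6, 7.
For term 7, n = 9, so the run lengths are 9, 28, 9.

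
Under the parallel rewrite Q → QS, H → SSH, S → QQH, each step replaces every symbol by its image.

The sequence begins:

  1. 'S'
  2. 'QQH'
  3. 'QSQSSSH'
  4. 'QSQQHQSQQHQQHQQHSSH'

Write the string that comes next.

QSQQHQSQSSSHQSQQHQSQSSSHQSQSSSHQSQSSSHQQHQQHSSH

Applying the rule to each of the 19 symbols of QSQQHQSQQHQQHQQHSSH gives the pieces QS QQH QS QS SSH QS QQH QS QS SSH QS QS SSH QS QS SSH QQH QQH SSH, which concatenate to the answer.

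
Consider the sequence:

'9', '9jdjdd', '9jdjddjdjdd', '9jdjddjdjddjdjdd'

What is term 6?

The strings grow by a fixed suffix jdjdd each time.
From 9jdjddjdjddjdjdd, 2 further steps: 9jdjddjdjddjdjdd → 9jdjddjdjddjdjddjdjdd → (answer).

9jdjddjdjddjdjddjdjddjdjdd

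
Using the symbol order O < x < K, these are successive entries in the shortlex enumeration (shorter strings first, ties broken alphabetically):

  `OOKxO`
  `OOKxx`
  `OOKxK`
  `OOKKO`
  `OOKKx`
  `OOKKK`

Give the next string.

OxOOO

Treat OOKKK as a base-3 numeral over the given alphabet and add one, carrying through any trailing K's.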